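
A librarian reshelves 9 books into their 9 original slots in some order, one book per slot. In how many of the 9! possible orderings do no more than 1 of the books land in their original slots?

Sum C(9,i)·!(9-i) for i = 0..1:
  i=0: C(9,0)·!9 = 1·133496 = 133496
  i=1: C(9,1)·!8 = 9·14833 = 133497
Total = 266993.

266993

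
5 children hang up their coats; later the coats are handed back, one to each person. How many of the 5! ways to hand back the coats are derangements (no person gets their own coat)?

44

Recurrence: !5 = 4·(!4 + !3).
!5 = 4·(9 + 2) = 4·11 = 44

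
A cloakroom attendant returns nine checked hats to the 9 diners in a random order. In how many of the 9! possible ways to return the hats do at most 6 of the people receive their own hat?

362843

# with exactly i fixed is C(9,i)·!(9-i); sum over i=0..6:
  i=0: C(9,0)·!9 = 1·133496 = 133496
  i=1: C(9,1)·!8 = 9·14833 = 133497
  i=2: C(9,2)·!7 = 36·1854 = 66744
  i=3: C(9,3)·!6 = 84·265 = 22260
  i=4: C(9,4)·!5 = 126·44 = 5544
  i=5: C(9,5)·!4 = 126·9 = 1134
  i=6: C(9,6)·!3 = 84·2 = 168
Total = 362843.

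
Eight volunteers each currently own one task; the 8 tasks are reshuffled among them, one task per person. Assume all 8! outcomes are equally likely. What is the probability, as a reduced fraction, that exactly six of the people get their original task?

1/1440

Favorable outcomes: C(8,6)·!2 = 28·1 = 28.
Total outcomes: 8! = 40320.
Probability = 28/40320 = 1/1440.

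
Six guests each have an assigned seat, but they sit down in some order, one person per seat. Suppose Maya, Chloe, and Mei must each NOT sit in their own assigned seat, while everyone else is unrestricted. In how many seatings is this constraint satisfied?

426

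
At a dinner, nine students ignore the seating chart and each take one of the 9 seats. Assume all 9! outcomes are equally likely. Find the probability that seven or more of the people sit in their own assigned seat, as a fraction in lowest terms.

37/362880

Favorable outcomes: Σ_{i≥7} C(9,i)·!(9-i) = 36·1 + 9·0 + 1·1 = 37.
Total outcomes: 9! = 362880.
Probability = 37/362880 = 37/362880.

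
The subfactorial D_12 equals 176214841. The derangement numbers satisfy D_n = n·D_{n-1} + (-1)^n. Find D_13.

2290792932

D_13 = 13·176214841 - 1 = 2290792932.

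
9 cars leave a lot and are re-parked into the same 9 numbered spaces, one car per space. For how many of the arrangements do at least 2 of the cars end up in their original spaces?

Sum C(9,i)·!(9-i) for i = 2..9:
  i=2: C(9,2)·!7 = 36·1854 = 66744
  i=3: C(9,3)·!6 = 84·265 = 22260
  i=4: C(9,4)·!5 = 126·44 = 5544
  i=5: C(9,5)·!4 = 126·9 = 1134
  i=6: C(9,6)·!3 = 84·2 = 168
  i=7: C(9,7)·!2 = 36·1 = 36
  i=8: C(9,8)·!1 = 9·0 = 0
  i=9: C(9,9)·!0 = 1·1 = 1
Total = 95887.

95887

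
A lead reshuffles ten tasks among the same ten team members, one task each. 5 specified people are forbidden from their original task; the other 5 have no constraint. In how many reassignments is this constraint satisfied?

Let A_j be the event that the j-th constrained one is fixed. By inclusion-exclusion over the 5 events:
Σ_{j=0}^{5} (-1)^j C(5,j)(10-j)!
= C(5,0)·10! - C(5,1)·9! + C(5,2)·8! - C(5,3)·7! + C(5,4)·6! - C(5,5)·5!
= 3628800 - 1814400 + 403200 - 50400 + 3600 - 120
= 2170680

2170680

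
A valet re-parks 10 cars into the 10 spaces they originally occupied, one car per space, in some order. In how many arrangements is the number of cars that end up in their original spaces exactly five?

11088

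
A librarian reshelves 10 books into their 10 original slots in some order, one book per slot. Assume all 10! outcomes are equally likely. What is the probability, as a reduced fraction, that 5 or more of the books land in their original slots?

Favorable outcomes: Σ_{i≥5} C(10,i)·!(10-i) = 252·44 + 210·9 + 120·2 + 45·1 + 10·0 + 1·1 = 13264.
Total outcomes: 10! = 3628800.
Probability = 13264/3628800 = 829/226800.

829/226800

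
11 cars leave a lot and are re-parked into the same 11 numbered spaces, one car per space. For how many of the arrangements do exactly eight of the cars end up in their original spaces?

Choose which 8 of the 11 are fixed: C(11,8) = 165.
The other 3 form a derangement: !3 = 2.
Total: 165 × 2 = 330.

330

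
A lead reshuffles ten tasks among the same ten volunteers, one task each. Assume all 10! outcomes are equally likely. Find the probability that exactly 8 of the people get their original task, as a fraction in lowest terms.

1/80640

Favorable outcomes: C(10,8)·!2 = 45·1 = 45.
Total outcomes: 10! = 3628800.
Probability = 45/3628800 = 1/80640.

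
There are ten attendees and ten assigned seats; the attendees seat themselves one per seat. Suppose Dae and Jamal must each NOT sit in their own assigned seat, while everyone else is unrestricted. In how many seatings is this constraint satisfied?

2943360

Inclusion-exclusion on the 2 forbidden self-matches:
Σ_{j=0}^{2} (-1)^j C(2,j)(10-j)!
= C(2,0)·10! - C(2,1)·9! + C(2,2)·8!
= 3628800 - 725760 + 40320
= 2943360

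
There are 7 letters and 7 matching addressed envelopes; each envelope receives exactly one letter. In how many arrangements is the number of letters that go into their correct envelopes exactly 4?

70

Choose which 4 of the 7 are fixed: C(7,4) = 35.
The remaining 3 must be deranged: !3 = 2.
Total: 35 × 2 = 70.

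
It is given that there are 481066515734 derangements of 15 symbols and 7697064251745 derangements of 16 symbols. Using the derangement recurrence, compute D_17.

D_17 = (17-1)·(D_16 + D_15) = 16·(7697064251745 + 481066515734) = 16·8178130767479 = 130850092279664.

130850092279664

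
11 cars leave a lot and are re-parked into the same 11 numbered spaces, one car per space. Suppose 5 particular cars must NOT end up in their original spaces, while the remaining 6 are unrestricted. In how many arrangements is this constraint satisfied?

25022880

Inclusion-exclusion on the 5 forbidden self-matches:
Σ_{j=0}^{5} (-1)^j C(5,j)(11-j)!
= C(5,0)·11! - C(5,1)·10! + C(5,2)·9! - C(5,3)·8! + C(5,4)·7! - C(5,5)·6!
= 39916800 - 18144000 + 3628800 - 403200 + 25200 - 720
= 25022880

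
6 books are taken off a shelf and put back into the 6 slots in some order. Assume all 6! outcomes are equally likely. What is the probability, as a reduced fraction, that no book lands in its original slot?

53/144

Favorable outcomes: !6 = 265.
Total outcomes: 6! = 720.
Probability = 265/720 = 53/144.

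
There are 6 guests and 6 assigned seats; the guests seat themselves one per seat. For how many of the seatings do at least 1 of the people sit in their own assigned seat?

455

# with exactly i fixed is C(6,i)·!(6-i); sum over i=1..6:
  i=1: C(6,1)·!5 = 6·44 = 264
  i=2: C(6,2)·!4 = 15·9 = 135
  i=3: C(6,3)·!3 = 20·2 = 40
  i=4: C(6,4)·!2 = 15·1 = 15
  i=5: C(6,5)·!1 = 6·0 = 0
  i=6: C(6,6)·!0 = 1·1 = 1
Total = 455.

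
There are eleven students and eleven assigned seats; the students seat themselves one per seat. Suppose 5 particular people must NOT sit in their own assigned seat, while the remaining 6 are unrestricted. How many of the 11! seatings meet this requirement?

Let A_j be the event that the j-th constrained one is fixed. By inclusion-exclusion over the 5 events:
Σ_{j=0}^{5} (-1)^j C(5,j)(11-j)!
= C(5,0)·11! - C(5,1)·10! + C(5,2)·9! - C(5,3)·8! + C(5,4)·7! - C(5,5)·6!
= 39916800 - 18144000 + 3628800 - 403200 + 25200 - 720
= 25022880

25022880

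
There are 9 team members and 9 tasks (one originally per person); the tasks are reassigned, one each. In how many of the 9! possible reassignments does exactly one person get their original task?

133497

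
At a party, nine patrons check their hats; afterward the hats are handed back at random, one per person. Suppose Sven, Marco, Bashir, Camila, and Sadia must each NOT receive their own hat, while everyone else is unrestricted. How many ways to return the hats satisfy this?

205056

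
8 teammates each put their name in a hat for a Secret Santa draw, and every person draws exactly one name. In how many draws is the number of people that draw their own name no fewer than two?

10655

Sum C(8,i)·!(8-i) for i = 2..8:
  i=2: C(8,2)·!6 = 28·265 = 7420
  i=3: C(8,3)·!5 = 56·44 = 2464
  i=4: C(8,4)·!4 = 70·9 = 630
  i=5: C(8,5)·!3 = 56·2 = 112
  i=6: C(8,6)·!2 = 28·1 = 28
  i=7: C(8,7)·!1 = 8·0 = 0
  i=8: C(8,8)·!0 = 1·1 = 1
Total = 10655.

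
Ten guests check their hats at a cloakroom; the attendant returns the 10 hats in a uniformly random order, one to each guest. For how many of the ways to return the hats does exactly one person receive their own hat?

1334960

Choose which one of the 10 is fixed: C(10,1) = 10.
The remaining 9 must be deranged: !9 = 133496.
Total: 10 × 133496 = 1334960.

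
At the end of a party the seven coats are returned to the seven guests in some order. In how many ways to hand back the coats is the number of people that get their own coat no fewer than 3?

# with exactly i fixed is C(7,i)·!(7-i); sum over i=3..7:
  i=3: C(7,3)·!4 = 35·9 = 315
  i=4: C(7,4)·!3 = 35·2 = 70
  i=5: C(7,5)·!2 = 21·1 = 21
  i=6: C(7,6)·!1 = 7·0 = 0
  i=7: C(7,7)·!0 = 1·1 = 1
Total = 407.

407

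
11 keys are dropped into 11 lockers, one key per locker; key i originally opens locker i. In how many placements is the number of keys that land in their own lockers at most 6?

39913444

# with exactly i fixed is C(11,i)·!(11-i); sum over i=0..6:
  i=0: C(11,0)·!11 = 1·14684570 = 14684570
  i=1: C(11,1)·!10 = 11·1334961 = 14684571
  i=2: C(11,2)·!9 = 55·133496 = 7342280
  i=3: C(11,3)·!8 = 165·14833 = 2447445
  i=4: C(11,4)·!7 = 330·1854 = 611820
  i=5: C(11,5)·!6 = 462·265 = 122430
  i=6: C(11,6)·!5 = 462·44 = 20328
Total = 39913444.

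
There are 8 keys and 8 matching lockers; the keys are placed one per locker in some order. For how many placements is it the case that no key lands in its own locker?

14833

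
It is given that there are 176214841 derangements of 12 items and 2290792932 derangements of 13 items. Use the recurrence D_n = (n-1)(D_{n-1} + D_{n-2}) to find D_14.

D_14 = (14-1)·(D_13 + D_12) = 13·(2290792932 + 176214841) = 13·2467007773 = 32071101049.

32071101049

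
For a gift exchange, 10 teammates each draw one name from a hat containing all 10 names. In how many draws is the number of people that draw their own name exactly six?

Pick the 6 fixed positions: C(10,6) = 210 ways.
The remaining 4 must be deranged: !4 = 9.
Total: 210 × 9 = 1890.

1890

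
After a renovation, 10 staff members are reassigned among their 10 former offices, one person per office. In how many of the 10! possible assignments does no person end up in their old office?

!10 = 10! · Σ_{k=0}^{10} (-1)^k/k!
= 10! - 10!/1! + 10!/2! - 10!/3! + 10!/4! - 10!/5! + 10!/6! - 10!/7! + 10!/8! - 10!/9! + 10!/10!
= 3628800 - 3628800 + 1814400 - 604800 + 151200 - 30240 + 5040 - 720 + 90 - 10 + 1
= 1334961

1334961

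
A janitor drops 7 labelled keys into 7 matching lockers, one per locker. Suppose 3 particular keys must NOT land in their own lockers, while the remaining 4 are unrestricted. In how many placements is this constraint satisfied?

Let A_j be the event that the j-th constrained one is fixed. By inclusion-exclusion over the 3 events:
Σ_{j=0}^{3} (-1)^j C(3,j)(7-j)!
= C(3,0)·7! - C(3,1)·6! + C(3,2)·5! - C(3,3)·4!
= 5040 - 2160 + 360 - 24
= 3216

3216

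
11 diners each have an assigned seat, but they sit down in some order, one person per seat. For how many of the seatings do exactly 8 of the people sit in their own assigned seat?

330

Pick the 8 fixed positions: C(11,8) = 165 ways.
The remaining 3 must be deranged: !3 = 2.
Total: 165 × 2 = 330.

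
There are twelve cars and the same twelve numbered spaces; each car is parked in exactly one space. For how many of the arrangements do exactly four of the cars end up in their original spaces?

Pick the 4 fixed positions: C(12,4) = 495 ways.
The remaining 8 must be deranged: !8 = 14833.
Total: 495 × 14833 = 7342335.

7342335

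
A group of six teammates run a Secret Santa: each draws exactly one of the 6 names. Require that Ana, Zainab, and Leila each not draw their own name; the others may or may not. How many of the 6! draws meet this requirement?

426

Inclusion-exclusion on the 3 forbidden self-matches:
Σ_{j=0}^{3} (-1)^j C(3,j)(6-j)!
= C(3,0)·6! - C(3,1)·5! + C(3,2)·4! - C(3,3)·3!
= 720 - 360 + 72 - 6
= 426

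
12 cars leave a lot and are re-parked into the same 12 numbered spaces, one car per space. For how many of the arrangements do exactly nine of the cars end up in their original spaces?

440

Choose which 9 of the 12 are fixed: C(12,9) = 220.
The remaining 3 must be deranged: !3 = 2.
Total: 220 × 2 = 440.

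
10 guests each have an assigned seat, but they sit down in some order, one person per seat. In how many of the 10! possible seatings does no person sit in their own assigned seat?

Recurrence: !10 = 10·!9 + (-1)^10.
!10 = 10·133496 + 1 = 1334961

1334961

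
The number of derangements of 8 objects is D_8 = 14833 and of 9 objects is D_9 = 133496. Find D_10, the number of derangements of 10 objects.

1334961

D_10 = (10-1)·(D_9 + D_8) = 9·(133496 + 14833) = 9·148329 = 1334961.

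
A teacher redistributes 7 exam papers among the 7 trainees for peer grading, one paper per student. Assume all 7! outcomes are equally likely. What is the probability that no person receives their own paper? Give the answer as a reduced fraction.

103/280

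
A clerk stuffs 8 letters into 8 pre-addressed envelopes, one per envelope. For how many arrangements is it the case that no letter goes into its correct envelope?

The number of derangements of 8 is !8 = Σ_{k=0}^{8} (-1)^k·8!/k!
= 8! - 8!/1! + 8!/2! - 8!/3! + 8!/4! - 8!/5! + 8!/6! - 8!/7! + 8!/8!
= 40320 - 40320 + 20160 - 6720 + 1680 - 336 + 56 - 8 + 1
= 14833

14833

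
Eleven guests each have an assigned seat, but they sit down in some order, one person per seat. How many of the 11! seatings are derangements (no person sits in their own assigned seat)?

14684570

By inclusion-exclusion, !11 = Σ (-1)^k · 11!/k! for k=0..11
= 11! - 11!/1! + 11!/2! - 11!/3! + 11!/4! - 11!/5! + 11!/6! - 11!/7! + 11!/8! - 11!/9! + 11!/10! - 11!/11!
= 39916800 - 39916800 + 19958400 - 6652800 + 1663200 - 332640 + 55440 - 7920 + 990 - 110 + 11 - 1
= 14684570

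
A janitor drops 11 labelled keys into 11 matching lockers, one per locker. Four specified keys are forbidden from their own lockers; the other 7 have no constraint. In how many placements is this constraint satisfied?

Let A_j be the event that the j-th constrained one is fixed. By inclusion-exclusion over the 4 events:
Σ_{j=0}^{4} (-1)^j C(4,j)(11-j)!
= C(4,0)·11! - C(4,1)·10! + C(4,2)·9! - C(4,3)·8! + C(4,4)·7!
= 39916800 - 14515200 + 2177280 - 161280 + 5040
= 27422640

27422640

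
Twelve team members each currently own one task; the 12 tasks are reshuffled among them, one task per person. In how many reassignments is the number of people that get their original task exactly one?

176214840

Pick the single fixed position: C(12,1) = 12 ways.
The remaining 11 must be deranged: !11 = 14684570.
Total: 12 × 14684570 = 176214840.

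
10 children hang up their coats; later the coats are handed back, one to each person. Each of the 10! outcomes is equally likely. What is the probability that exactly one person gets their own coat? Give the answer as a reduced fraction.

Favorable outcomes: C(10,1)·!9 = 10·133496 = 1334960.
Total outcomes: 10! = 3628800.
Probability = 1334960/3628800 = 16687/45360.

16687/45360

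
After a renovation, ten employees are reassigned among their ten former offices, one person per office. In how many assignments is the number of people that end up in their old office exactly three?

222480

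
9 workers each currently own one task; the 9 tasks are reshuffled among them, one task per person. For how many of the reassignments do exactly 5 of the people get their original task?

1134

Pick the 5 fixed positions: C(9,5) = 126 ways.
The remaining 4 must be deranged: !4 = 9.
Total: 126 × 9 = 1134.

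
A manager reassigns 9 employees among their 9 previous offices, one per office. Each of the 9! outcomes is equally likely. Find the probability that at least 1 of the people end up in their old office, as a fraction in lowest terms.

Favorable outcomes: Σ_{i≥1} C(9,i)·!(9-i) = 9·14833 + 36·1854 + 84·265 + 126·44 + 126·9 + 84·2 + 36·1 + 9·0 + 1·1 = 229384.
Total outcomes: 9! = 362880.
Probability = 229384/362880 = 28673/45360.

28673/45360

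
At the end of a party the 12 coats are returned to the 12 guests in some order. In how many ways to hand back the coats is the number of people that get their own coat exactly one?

176214840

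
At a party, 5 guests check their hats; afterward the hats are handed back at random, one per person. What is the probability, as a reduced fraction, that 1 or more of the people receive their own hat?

19/30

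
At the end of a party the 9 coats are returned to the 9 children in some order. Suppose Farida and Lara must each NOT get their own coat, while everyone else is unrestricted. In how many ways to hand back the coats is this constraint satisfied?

287280

Inclusion-exclusion on the 2 forbidden self-matches:
Σ_{j=0}^{2} (-1)^j C(2,j)(9-j)!
= C(2,0)·9! - C(2,1)·8! + C(2,2)·7!
= 362880 - 80640 + 5040
= 287280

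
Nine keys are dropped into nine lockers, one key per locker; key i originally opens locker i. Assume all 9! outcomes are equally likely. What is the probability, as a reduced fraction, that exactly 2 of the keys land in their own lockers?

Favorable outcomes: C(9,2)·!7 = 36·1854 = 66744.
Total outcomes: 9! = 362880.
Probability = 66744/362880 = 103/560.

103/560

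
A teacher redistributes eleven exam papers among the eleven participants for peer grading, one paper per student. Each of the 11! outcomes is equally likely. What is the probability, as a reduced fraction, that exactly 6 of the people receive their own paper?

Favorable outcomes: C(11,6)·!5 = 462·44 = 20328.
Total outcomes: 11! = 39916800.
Probability = 20328/39916800 = 11/21600.

11/21600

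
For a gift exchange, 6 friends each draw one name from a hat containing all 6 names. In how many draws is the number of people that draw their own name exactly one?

264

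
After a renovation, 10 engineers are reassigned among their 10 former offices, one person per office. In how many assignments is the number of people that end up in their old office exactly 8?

45

Choose which 8 of the 10 are fixed: C(10,8) = 45.
The other 2 form a derangement: !2 = 1.
Total: 45 × 1 = 45.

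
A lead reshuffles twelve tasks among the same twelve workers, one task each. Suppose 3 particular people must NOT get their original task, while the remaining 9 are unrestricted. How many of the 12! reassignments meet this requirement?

Let A_j be the event that the j-th constrained one is fixed. By inclusion-exclusion over the 3 events:
Σ_{j=0}^{3} (-1)^j C(3,j)(12-j)!
= C(3,0)·12! - C(3,1)·11! + C(3,2)·10! - C(3,3)·9!
= 479001600 - 119750400 + 10886400 - 362880
= 369774720

369774720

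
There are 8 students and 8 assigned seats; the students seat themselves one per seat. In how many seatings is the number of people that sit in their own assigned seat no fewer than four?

771

Sum C(8,i)·!(8-i) for i = 4..8:
  i=4: C(8,4)·!4 = 70·9 = 630
  i=5: C(8,5)·!3 = 56·2 = 112
  i=6: C(8,6)·!2 = 28·1 = 28
  i=7: C(8,7)·!1 = 8·0 = 0
  i=8: C(8,8)·!0 = 1·1 = 1
Total = 771.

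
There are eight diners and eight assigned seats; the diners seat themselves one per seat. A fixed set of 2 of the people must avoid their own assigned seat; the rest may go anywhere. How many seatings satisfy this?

Let A_j be the event that the j-th constrained one is fixed. By inclusion-exclusion over the 2 events:
Σ_{j=0}^{2} (-1)^j C(2,j)(8-j)!
= C(2,0)·8! - C(2,1)·7! + C(2,2)·6!
= 40320 - 10080 + 720
= 30960

30960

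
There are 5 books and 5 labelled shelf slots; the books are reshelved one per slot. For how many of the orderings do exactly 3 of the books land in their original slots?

10

Choose which 3 of the 5 are fixed: C(5,3) = 10.
The remaining 2 must be deranged: !2 = 1.
Total: 10 × 1 = 10.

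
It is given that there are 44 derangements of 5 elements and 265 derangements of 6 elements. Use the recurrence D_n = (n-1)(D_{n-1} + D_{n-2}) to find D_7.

1854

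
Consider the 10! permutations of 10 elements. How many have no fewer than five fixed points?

13264

# with exactly i fixed is C(10,i)·!(10-i); sum over i=5..10:
  i=5: C(10,5)·!5 = 252·44 = 11088
  i=6: C(10,6)·!4 = 210·9 = 1890
  i=7: C(10,7)·!3 = 120·2 = 240
  i=8: C(10,8)·!2 = 45·1 = 45
  i=9: C(10,9)·!1 = 10·0 = 0
  i=10: C(10,10)·!0 = 1·1 = 1
Total = 13264.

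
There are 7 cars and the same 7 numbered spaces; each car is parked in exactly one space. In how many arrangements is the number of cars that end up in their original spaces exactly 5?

Choose which 5 of the 7 are fixed: C(7,5) = 21.
The other 2 form a derangement: !2 = 1.
Total: 21 × 1 = 21.

21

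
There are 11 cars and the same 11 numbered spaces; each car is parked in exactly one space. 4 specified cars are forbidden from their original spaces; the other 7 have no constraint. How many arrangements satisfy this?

27422640

Inclusion-exclusion on the 4 forbidden self-matches:
Σ_{j=0}^{4} (-1)^j C(4,j)(11-j)!
= C(4,0)·11! - C(4,1)·10! + C(4,2)·9! - C(4,3)·8! + C(4,4)·7!
= 39916800 - 14515200 + 2177280 - 161280 + 5040
= 27422640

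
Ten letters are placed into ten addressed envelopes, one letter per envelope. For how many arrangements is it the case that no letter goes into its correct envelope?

Recurrence: !10 = 9·(!9 + !8).
!10 = 9·(133496 + 14833) = 9·148329 = 1334961

1334961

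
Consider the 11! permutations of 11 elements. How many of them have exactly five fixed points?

122430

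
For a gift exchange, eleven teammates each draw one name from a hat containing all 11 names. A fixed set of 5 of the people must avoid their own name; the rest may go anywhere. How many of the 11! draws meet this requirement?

Let A_j be the event that the j-th constrained one is fixed. By inclusion-exclusion over the 5 events:
Σ_{j=0}^{5} (-1)^j C(5,j)(11-j)!
= C(5,0)·11! - C(5,1)·10! + C(5,2)·9! - C(5,3)·8! + C(5,4)·7! - C(5,5)·6!
= 39916800 - 18144000 + 3628800 - 403200 + 25200 - 720
= 25022880

25022880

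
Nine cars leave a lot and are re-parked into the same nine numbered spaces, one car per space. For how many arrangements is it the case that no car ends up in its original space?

!9 is the nearest integer to 9!/e.
9! = 362880, and 362880/e ≈ 133496.09, so !9 = 133496.

133496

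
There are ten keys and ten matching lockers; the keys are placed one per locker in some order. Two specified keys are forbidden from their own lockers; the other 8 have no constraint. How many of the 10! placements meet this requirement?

Let A_j be the event that the j-th constrained one is fixed. By inclusion-exclusion over the 2 events:
Σ_{j=0}^{2} (-1)^j C(2,j)(10-j)!
= C(2,0)·10! - C(2,1)·9! + C(2,2)·8!
= 3628800 - 725760 + 40320
= 2943360

2943360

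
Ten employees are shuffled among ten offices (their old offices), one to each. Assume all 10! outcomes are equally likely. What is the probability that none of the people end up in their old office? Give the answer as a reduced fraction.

Favorable outcomes: !10 = 1334961.
Total outcomes: 10! = 3628800.
Probability = 1334961/3628800 = 16481/44800.

16481/44800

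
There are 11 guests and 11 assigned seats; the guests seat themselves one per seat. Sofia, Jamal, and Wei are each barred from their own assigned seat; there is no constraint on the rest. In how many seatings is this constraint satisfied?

30078720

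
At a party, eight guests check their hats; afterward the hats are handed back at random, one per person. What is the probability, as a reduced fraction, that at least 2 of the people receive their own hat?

2131/8064

Favorable outcomes: Σ_{i≥2} C(8,i)·!(8-i) = 28·265 + 56·44 + 70·9 + 56·2 + 28·1 + 8·0 + 1·1 = 10655.
Total outcomes: 8! = 40320.
Probability = 10655/40320 = 2131/8064.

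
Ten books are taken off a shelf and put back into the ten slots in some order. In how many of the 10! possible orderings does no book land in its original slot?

1334961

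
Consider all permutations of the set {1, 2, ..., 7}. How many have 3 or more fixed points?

Sum C(7,i)·!(7-i) for i = 3..7:
  i=3: C(7,3)·!4 = 35·9 = 315
  i=4: C(7,4)·!3 = 35·2 = 70
  i=5: C(7,5)·!2 = 21·1 = 21
  i=6: C(7,6)·!1 = 7·0 = 0
  i=7: C(7,7)·!0 = 1·1 = 1
Total = 407.

407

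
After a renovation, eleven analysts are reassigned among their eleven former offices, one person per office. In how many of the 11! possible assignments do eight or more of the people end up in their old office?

386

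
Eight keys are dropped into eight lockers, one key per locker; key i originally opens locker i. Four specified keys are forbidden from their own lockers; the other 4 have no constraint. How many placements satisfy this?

Let A_j be the event that the j-th constrained one is fixed. By inclusion-exclusion over the 4 events:
Σ_{j=0}^{4} (-1)^j C(4,j)(8-j)!
= C(4,0)·8! - C(4,1)·7! + C(4,2)·6! - C(4,3)·5! + C(4,4)·4!
= 40320 - 20160 + 4320 - 480 + 24
= 24024

24024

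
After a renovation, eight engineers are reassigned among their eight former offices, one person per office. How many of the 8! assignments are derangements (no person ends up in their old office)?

14833

Recurrence: !8 = 7·(!7 + !6).
!8 = 7·(1854 + 265) = 7·2119 = 14833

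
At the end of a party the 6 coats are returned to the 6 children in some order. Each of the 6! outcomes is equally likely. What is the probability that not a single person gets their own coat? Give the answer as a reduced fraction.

53/144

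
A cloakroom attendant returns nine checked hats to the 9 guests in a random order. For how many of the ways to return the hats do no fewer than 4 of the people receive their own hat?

6883

# with exactly i fixed is C(9,i)·!(9-i); sum over i=4..9:
  i=4: C(9,4)·!5 = 126·44 = 5544
  i=5: C(9,5)·!4 = 126·9 = 1134
  i=6: C(9,6)·!3 = 84·2 = 168
  i=7: C(9,7)·!2 = 36·1 = 36
  i=8: C(9,8)·!1 = 9·0 = 0
  i=9: C(9,9)·!0 = 1·1 = 1
Total = 6883.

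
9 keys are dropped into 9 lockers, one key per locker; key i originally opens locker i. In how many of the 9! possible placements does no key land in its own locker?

!9 is the nearest integer to 9!/e.
9! = 362880, and 362880/e ≈ 133496.09, so !9 = 133496.

133496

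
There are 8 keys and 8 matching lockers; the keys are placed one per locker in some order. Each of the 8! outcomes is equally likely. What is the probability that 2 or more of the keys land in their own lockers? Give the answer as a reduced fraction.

2131/8064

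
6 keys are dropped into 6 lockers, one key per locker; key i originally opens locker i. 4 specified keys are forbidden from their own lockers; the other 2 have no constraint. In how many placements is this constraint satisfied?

362

Inclusion-exclusion on the 4 forbidden self-matches:
Σ_{j=0}^{4} (-1)^j C(4,j)(6-j)!
= C(4,0)·6! - C(4,1)·5! + C(4,2)·4! - C(4,3)·3! + C(4,4)·2!
= 720 - 480 + 144 - 24 + 2
= 362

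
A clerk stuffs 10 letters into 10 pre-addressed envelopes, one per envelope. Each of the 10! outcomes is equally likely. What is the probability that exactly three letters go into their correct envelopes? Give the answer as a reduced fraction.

103/1680

Favorable outcomes: C(10,3)·!7 = 120·1854 = 222480.
Total outcomes: 10! = 3628800.
Probability = 222480/3628800 = 103/1680.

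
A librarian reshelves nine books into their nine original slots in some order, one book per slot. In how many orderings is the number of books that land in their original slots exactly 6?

Choose which 6 of the 9 are fixed: C(9,6) = 84.
The remaining 3 must be deranged: !3 = 2.
Total: 84 × 2 = 168.

168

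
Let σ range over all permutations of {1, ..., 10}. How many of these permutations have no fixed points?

1334961

The number of derangements of 10 is !10 = Σ_{k=0}^{10} (-1)^k·10!/k!
= 10! - 10!/1! + 10!/2! - 10!/3! + 10!/4! - 10!/5! + 10!/6! - 10!/7! + 10!/8! - 10!/9! + 10!/10!
= 3628800 - 3628800 + 1814400 - 604800 + 151200 - 30240 + 5040 - 720 + 90 - 10 + 1
= 1334961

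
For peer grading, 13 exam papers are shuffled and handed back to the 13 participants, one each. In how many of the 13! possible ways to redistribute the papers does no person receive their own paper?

2290792932

The subfactorial !13 = [13!/e] (nearest integer).
13! = 6227020800, and 6227020800/e ≈ 2290792932.07, so !13 = 2290792932.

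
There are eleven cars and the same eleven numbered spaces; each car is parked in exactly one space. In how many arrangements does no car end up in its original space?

By inclusion-exclusion, !11 = Σ (-1)^k · 11!/k! for k=0..11
= 11! - 11!/1! + 11!/2! - 11!/3! + 11!/4! - 11!/5! + 11!/6! - 11!/7! + 11!/8! - 11!/9! + 11!/10! - 11!/11!
= 39916800 - 39916800 + 19958400 - 6652800 + 1663200 - 332640 + 55440 - 7920 + 990 - 110 + 11 - 1
= 14684570

14684570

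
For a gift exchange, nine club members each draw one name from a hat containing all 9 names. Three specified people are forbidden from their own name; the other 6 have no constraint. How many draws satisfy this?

Inclusion-exclusion on the 3 forbidden self-matches:
Σ_{j=0}^{3} (-1)^j C(3,j)(9-j)!
= C(3,0)·9! - C(3,1)·8! + C(3,2)·7! - C(3,3)·6!
= 362880 - 120960 + 15120 - 720
= 256320

256320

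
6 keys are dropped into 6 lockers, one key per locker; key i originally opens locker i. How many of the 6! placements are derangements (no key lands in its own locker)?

Use !n = n·!(n-1) + (-1)^n.
!6 = 6·44 + 1 = 265

265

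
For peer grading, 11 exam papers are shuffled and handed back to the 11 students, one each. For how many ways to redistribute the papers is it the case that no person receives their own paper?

14684570

The number of derangements of 11 is !11 = Σ_{k=0}^{11} (-1)^k·11!/k!
= 11! - 11!/1! + 11!/2! - 11!/3! + 11!/4! - 11!/5! + 11!/6! - 11!/7! + 11!/8! - 11!/9! + 11!/10! - 11!/11!
= 39916800 - 39916800 + 19958400 - 6652800 + 1663200 - 332640 + 55440 - 7920 + 990 - 110 + 11 - 1
= 14684570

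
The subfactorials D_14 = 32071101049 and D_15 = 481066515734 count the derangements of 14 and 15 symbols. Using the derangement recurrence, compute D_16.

7697064251745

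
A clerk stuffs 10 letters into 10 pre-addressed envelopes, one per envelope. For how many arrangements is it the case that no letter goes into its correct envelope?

1334961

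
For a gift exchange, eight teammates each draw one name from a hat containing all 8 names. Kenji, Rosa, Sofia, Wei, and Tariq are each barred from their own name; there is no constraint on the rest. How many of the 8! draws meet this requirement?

21234

Let A_j be the event that the j-th constrained one is fixed. By inclusion-exclusion over the 5 events:
Σ_{j=0}^{5} (-1)^j C(5,j)(8-j)!
= C(5,0)·8! - C(5,1)·7! + C(5,2)·6! - C(5,3)·5! + C(5,4)·4! - C(5,5)·3!
= 40320 - 25200 + 7200 - 1200 + 120 - 6
= 21234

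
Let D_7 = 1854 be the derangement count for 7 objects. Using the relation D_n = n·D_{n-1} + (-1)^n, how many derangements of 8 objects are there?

14833

D_8 = 8·1854 + 1 = 14833.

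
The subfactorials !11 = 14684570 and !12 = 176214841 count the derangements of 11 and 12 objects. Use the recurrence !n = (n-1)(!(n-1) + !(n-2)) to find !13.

2290792932

!13 = (13-1)·(!12 + !11) = 12·(176214841 + 14684570) = 12·190899411 = 2290792932.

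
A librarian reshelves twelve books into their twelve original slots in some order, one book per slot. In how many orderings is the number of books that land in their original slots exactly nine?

Pick the 9 fixed positions: C(12,9) = 220 ways.
The remaining 3 must be deranged: !3 = 2.
Total: 220 × 2 = 440.

440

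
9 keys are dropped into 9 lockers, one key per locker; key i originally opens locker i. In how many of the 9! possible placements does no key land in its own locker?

133496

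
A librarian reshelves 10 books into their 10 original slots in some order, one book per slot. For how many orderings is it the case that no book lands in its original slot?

1334961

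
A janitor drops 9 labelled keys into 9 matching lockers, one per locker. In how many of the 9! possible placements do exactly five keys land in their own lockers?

1134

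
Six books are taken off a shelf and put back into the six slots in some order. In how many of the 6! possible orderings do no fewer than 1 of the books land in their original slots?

455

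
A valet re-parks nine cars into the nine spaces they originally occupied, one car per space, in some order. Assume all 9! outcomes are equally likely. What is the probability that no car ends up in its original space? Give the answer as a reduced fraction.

16687/45360

Favorable outcomes: !9 = 133496.
Total outcomes: 9! = 362880.
Probability = 133496/362880 = 16687/45360.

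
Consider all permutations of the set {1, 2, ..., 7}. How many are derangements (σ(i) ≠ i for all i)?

!7 is the nearest integer to 7!/e.
7! = 5040, and 5040/e ≈ 1854.11, so !7 = 1854.

1854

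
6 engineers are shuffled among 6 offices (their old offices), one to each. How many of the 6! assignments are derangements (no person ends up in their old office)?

265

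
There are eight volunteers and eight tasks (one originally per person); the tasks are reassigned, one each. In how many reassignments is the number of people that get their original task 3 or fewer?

39549

# with exactly i fixed is C(8,i)·!(8-i); sum over i=0..3:
  i=0: C(8,0)·!8 = 1·14833 = 14833
  i=1: C(8,1)·!7 = 8·1854 = 14832
  i=2: C(8,2)·!6 = 28·265 = 7420
  i=3: C(8,3)·!5 = 56·44 = 2464
Total = 39549.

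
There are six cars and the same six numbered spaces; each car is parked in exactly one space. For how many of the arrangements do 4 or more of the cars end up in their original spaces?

16

# with exactly i fixed is C(6,i)·!(6-i); sum over i=4..6:
  i=4: C(6,4)·!2 = 15·1 = 15
  i=5: C(6,5)·!1 = 6·0 = 0
  i=6: C(6,6)·!0 = 1·1 = 1
Total = 16.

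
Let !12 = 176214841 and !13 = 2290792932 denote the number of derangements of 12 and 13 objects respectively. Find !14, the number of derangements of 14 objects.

32071101049

!14 = (14-1)·(!13 + !12) = 13·(2290792932 + 176214841) = 13·2467007773 = 32071101049.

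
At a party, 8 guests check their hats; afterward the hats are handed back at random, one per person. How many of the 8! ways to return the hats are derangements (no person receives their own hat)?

!8 = 8! · Σ_{k=0}^{8} (-1)^k/k!
= 8! - 8!/1! + 8!/2! - 8!/3! + 8!/4! - 8!/5! + 8!/6! - 8!/7! + 8!/8!
= 40320 - 40320 + 20160 - 6720 + 1680 - 336 + 56 - 8 + 1
= 14833

14833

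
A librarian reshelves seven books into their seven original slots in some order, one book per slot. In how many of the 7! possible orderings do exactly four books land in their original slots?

70

Pick the 4 fixed positions: C(7,4) = 35 ways.
The other 3 form a derangement: !3 = 2.
Total: 35 × 2 = 70.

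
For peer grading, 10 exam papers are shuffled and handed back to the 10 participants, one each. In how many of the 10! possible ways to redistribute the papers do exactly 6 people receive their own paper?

Pick the 6 fixed positions: C(10,6) = 210 ways.
The remaining 4 must be deranged: !4 = 9.
Total: 210 × 9 = 1890.

1890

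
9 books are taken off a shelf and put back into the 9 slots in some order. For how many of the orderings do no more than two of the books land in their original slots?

# with exactly i fixed is C(9,i)·!(9-i); sum over i=0..2:
  i=0: C(9,0)·!9 = 1·133496 = 133496
  i=1: C(9,1)·!8 = 9·14833 = 133497
  i=2: C(9,2)·!7 = 36·1854 = 66744
Total = 333737.

333737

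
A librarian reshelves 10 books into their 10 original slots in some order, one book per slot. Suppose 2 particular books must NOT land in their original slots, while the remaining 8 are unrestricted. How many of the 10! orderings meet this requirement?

2943360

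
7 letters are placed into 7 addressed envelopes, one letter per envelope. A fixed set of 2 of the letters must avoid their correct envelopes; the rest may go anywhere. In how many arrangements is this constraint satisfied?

Inclusion-exclusion on the 2 forbidden self-matches:
Σ_{j=0}^{2} (-1)^j C(2,j)(7-j)!
= C(2,0)·7! - C(2,1)·6! + C(2,2)·5!
= 5040 - 1440 + 120
= 3720

3720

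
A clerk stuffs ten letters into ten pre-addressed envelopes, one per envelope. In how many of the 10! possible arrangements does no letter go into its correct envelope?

By inclusion-exclusion, !10 = Σ (-1)^k · 10!/k! for k=0..10
= 10! - 10!/1! + 10!/2! - 10!/3! + 10!/4! - 10!/5! + 10!/6! - 10!/7! + 10!/8! - 10!/9! + 10!/10!
= 3628800 - 3628800 + 1814400 - 604800 + 151200 - 30240 + 5040 - 720 + 90 - 10 + 1
= 1334961

1334961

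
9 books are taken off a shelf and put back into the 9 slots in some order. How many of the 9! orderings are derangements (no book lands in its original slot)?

133496

By inclusion-exclusion, !9 = Σ (-1)^k · 9!/k! for k=0..9
= 9! - 9!/1! + 9!/2! - 9!/3! + 9!/4! - 9!/5! + 9!/6! - 9!/7! + 9!/8! - 9!/9!
= 362880 - 362880 + 181440 - 60480 + 15120 - 3024 + 504 - 72 + 9 - 1
= 133496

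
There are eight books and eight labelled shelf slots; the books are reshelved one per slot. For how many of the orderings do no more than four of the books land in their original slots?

Sum C(8,i)·!(8-i) for i = 0..4:
  i=0: C(8,0)·!8 = 1·14833 = 14833
  i=1: C(8,1)·!7 = 8·1854 = 14832
  i=2: C(8,2)·!6 = 28·265 = 7420
  i=3: C(8,3)·!5 = 56·44 = 2464
  i=4: C(8,4)·!4 = 70·9 = 630
Total = 40179.

40179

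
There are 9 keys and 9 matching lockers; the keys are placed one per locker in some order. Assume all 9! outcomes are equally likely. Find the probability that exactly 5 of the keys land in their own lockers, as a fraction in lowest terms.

1/320

Favorable outcomes: C(9,5)·!4 = 126·9 = 1134.
Total outcomes: 9! = 362880.
Probability = 1134/362880 = 1/320.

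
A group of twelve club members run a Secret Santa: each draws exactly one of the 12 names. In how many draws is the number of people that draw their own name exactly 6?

244860

Pick the 6 fixed positions: C(12,6) = 924 ways.
The other 6 form a derangement: !6 = 265.
Total: 924 × 265 = 244860.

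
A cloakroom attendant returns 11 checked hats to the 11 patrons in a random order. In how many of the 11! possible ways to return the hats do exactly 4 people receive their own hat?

611820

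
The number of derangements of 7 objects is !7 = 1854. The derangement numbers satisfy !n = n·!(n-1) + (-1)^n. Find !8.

!8 = 8·1854 + 1 = 14833.

14833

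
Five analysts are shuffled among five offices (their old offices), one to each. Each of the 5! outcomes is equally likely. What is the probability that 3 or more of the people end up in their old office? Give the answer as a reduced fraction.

Favorable outcomes: Σ_{i≥3} C(5,i)·!(5-i) = 10·1 + 5·0 + 1·1 = 11.
Total outcomes: 5! = 120.
Probability = 11/120 = 11/120.

11/120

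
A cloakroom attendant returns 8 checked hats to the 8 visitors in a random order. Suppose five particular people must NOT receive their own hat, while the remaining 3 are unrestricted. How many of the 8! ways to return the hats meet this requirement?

21234

Let A_j be the event that the j-th constrained one is fixed. By inclusion-exclusion over the 5 events:
Σ_{j=0}^{5} (-1)^j C(5,j)(8-j)!
= C(5,0)·8! - C(5,1)·7! + C(5,2)·6! - C(5,3)·5! + C(5,4)·4! - C(5,5)·3!
= 40320 - 25200 + 7200 - 1200 + 120 - 6
= 21234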